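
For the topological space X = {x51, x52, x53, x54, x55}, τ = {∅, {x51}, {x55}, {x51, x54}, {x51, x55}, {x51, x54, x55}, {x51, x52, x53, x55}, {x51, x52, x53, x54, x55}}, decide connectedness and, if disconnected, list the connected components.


(X, τ) is connected.

Find clopen sets (U ∈ τ with X ∖ U ∈ τ):
  U = ∅, X ∖ U = {x51, x52, x53, x54, x55} — both open, so U is clopen.
  U = {x51, x52, x53, x54, x55}, X ∖ U = ∅ — both open, so U is clopen.
Only trivial clopens (∅ and X) exist, so (X, τ) is connected.
Compute connected components by grouping points that agree on all clopens:
  component: {x51, x52, x53, x54, x55}


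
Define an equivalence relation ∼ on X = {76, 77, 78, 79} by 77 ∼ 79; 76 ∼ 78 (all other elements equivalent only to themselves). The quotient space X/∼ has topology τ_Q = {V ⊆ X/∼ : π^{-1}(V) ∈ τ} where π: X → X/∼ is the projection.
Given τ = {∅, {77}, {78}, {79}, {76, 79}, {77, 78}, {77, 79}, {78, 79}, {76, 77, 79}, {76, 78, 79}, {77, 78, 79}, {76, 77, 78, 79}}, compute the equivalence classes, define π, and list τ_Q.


X/∼ = {[76=78], [77=79]}; |τ_Q| = 3.

Equivalence classes: [76=78], [77=79].
Quotient map π: X → X/∼ sends 76 ↦ [76=78], 77 ↦ [77=79], 78 ↦ [76=78], 79 ↦ [77=79].
For each subset V ⊆ X/∼, compute π^{-1}(V) ⊆ X and check whether π^{-1}(V) ∈ τ. V is open in τ_Q iff π^{-1}(V) ∈ τ.
  V = {}: π^{-1}(V) = ∅ ∈ τ ✓.
  V = {[76=78]}: π^{-1}(V) = {76, 78} ∉ τ ✗.
  V = {[77=79]}: π^{-1}(V) = {77, 79} ∈ τ ✓.
  V = {[76=78], [77=79]}: π^{-1}(V) = {76, 77, 78, 79} ∈ τ ✓.
Open sets in the quotient: τ_Q = {{}, {[77=79]}, {[76=78], [77=79]}} (3 elements).


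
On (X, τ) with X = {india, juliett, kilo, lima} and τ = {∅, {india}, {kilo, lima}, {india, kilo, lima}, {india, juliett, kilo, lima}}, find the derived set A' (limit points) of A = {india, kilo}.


A' = {juliett, lima}

For each x ∈ X, list the open sets U ∈ τ with x ∈ U, then check whether U ∩ (A ∖ {x}) ≠ ∅ for every such U.
  x = india: open {india} ∋ x has {india} ∩ (A ∖ {india}) = ∅, so x is NOT a limit point.
  x = juliett: opens ∋ x are {india, juliett, kilo, lima}; each meets A ∖ {juliett}, so x IS a limit point.
  x = kilo: open {kilo, lima} ∋ x has {kilo, lima} ∩ (A ∖ {kilo}) = ∅, so x is NOT a limit point.
  x = lima: opens ∋ x are {kilo, lima}, {india, kilo, lima}, {india, juliett, kilo, lima}; each meets A ∖ {lima}, so x IS a limit point.
Collecting: A' = {juliett, lima}.


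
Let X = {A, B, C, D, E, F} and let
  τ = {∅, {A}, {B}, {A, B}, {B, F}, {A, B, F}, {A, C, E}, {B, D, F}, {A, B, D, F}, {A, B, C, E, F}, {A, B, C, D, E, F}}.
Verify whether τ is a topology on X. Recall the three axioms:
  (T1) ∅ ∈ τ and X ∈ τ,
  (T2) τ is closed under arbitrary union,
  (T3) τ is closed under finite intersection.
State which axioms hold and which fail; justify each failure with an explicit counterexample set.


τ is NOT a topology on X.

Axiom (T1): ∅ ∈ τ? Yes; X ∈ τ? Yes.
Axiom (T2/T3): check pairwise unions and intersections of members of τ.
Counterexample for (T2): {B} ∪ {A, C, E} = {A, B, C, E} ∉ τ. Therefore τ is NOT a topology.


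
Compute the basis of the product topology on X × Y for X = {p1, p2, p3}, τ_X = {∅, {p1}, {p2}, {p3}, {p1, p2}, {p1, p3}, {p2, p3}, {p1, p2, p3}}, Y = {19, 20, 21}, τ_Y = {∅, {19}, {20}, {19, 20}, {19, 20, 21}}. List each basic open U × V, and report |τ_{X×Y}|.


Basis B = {∅ × ∅, {p1} × {19}, {p1} × {20}, {p2} × {19}, {p2} × {20}, {p3} × {19}, {p3} × {20}, {p1} × {19, 20}, {p1, p2} × {19}, {p1, p3} × {19}, {p1, p2} × {20}, {p1, p3} × {20}, {p2} × {19, 20}, {p2, p3} × {19}, {p2, p3} × {20}, {p3} × {19, 20}, {p1} × {19, 20, 21}, {p1, p2, p3} × {19}, {p1, p2, p3} × {20}, {p2} × {19, 20, 21}, {p3} × {19, 20, 21}, {p1, p2} × {19, 20}, {p1, p3} × {19, 20}, {p2, p3} × {19, 20}, {p1, p2} × {19, 20, 21}, {p1, p3} × {19, 20, 21}, {p1, p2, p3} × {19, 20}, {p2, p3} × {19, 20, 21}, {p1, p2, p3} × {19, 20, 21}}; |τ_{X×Y}| = 125.

Enumerate products U × V with U ∈ τ_X, V ∈ τ_Y (deduplicated):
  ∅ × ∅ = {} (∅)
  {p1} × {19} = {(p1,19)}
  {p1} × {20} = {(p1,20)}
  {p2} × {19} = {(p2,19)}
  {p2} × {20} = {(p2,20)}
  {p3} × {19} = {(p3,19)}
  {p3} × {20} = {(p3,20)}
  {p1} × {19, 20} = {(p1,19), (p1,20)}
  {p1, p2} × {19} = {(p1,19), (p2,19)}
  {p1, p3} × {19} = {(p1,19), (p3,19)}
  {p1, p2} × {20} = {(p1,20), (p2,20)}
  {p1, p3} × {20} = {(p1,20), (p3,20)}
  {p2} × {19, 20} = {(p2,19), (p2,20)}
  {p2, p3} × {19} = {(p2,19), (p3,19)}
  {p2, p3} × {20} = {(p2,20), (p3,20)}
  {p3} × {19, 20} = {(p3,19), (p3,20)}
  {p1} × {19, 20, 21} = {(p1,19), (p1,20), (p1,21)}
  {p1, p2, p3} × {19} = {(p1,19), (p2,19), (p3,19)}
  {p1, p2, p3} × {20} = {(p1,20), (p2,20), (p3,20)}
  {p2} × {19, 20, 21} = {(p2,19), (p2,20), (p2,21)}
  {p3} × {19, 20, 21} = {(p3,19), (p3,20), (p3,21)}
  {p1, p2} × {19, 20} = {(p1,19), (p1,20), (p2,19), (p2,20)}
  {p1, p3} × {19, 20} = {(p1,19), (p1,20), (p3,19), (p3,20)}
  {p2, p3} × {19, 20} = {(p2,19), (p2,20), (p3,19), (p3,20)}
  {p1, p2} × {19, 20, 21} = {(p1,19), (p1,20), (p1,21), (p2,19), (p2,20), (p2,21)}
  {p1, p3} × {19, 20, 21} = {(p1,19), (p1,20), (p1,21), (p3,19), (p3,20), (p3,21)}
  {p1, p2, p3} × {19, 20} = {(p1,19), (p1,20), (p2,19), (p2,20), (p3,19), (p3,20)}
  {p2, p3} × {19, 20, 21} = {(p2,19), (p2,20), (p2,21), (p3,19), (p3,20), (p3,21)}
  {p1, p2, p3} × {19, 20, 21} = {(p1,19), (p1,20), (p1,21), (p2,19), (p2,20), (p2,21), (p3,19), (p3,20), (p3,21)}
These 29 distinct sets form the basis B.
Close under arbitrary unions to get τ_{X×Y}; counting gives |τ_{X×Y}| = 125.


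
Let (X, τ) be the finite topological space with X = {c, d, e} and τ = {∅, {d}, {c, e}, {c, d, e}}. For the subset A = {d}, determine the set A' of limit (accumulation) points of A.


A' = ∅

For each x ∈ X, list the open sets U ∈ τ with x ∈ U, then check whether U ∩ (A ∖ {x}) ≠ ∅ for every such U.
  x = c: open {c, e} ∋ x has {c, e} ∩ (A ∖ {c}) = ∅, so x is NOT a limit point.
  x = d: open {d} ∋ x has {d} ∩ (A ∖ {d}) = ∅, so x is NOT a limit point.
  x = e: open {c, e} ∋ x has {c, e} ∩ (A ∖ {e}) = ∅, so x is NOT a limit point.
Collecting: A' = ∅.


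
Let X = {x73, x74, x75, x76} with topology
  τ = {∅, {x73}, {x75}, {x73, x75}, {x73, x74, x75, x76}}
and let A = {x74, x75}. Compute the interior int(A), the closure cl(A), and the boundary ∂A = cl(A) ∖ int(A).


int(A) = {x75}, cl(A) = {x74, x75, x76}, ∂A = {x74, x76}.

Closed sets in (X, τ) are complements of opens:
  closed(X, τ) = {∅, {x74, x76}, {x73, x74, x76}, {x74, x75, x76}, {x73, x74, x75, x76}}.
int(A) = ⋃ {U ∈ τ : U ⊆ A}. Opens contained in A: ∅, {x75}.
Taking the union of these: int(A) = {x75}.
cl(A) = ⋂ {C closed : A ⊆ C}. Closed sets containing A: {x74, x75, x76}, {x73, x74, x75, x76}.
Intersecting these: cl(A) = {x74, x75, x76}.
∂A = cl(A) ∖ int(A) = {x74, x75, x76} ∖ {x75} = {x74, x76}.


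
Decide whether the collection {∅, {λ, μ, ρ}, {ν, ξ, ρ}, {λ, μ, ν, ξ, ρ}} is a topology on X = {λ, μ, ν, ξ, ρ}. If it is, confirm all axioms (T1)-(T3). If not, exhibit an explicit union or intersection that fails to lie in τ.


τ is NOT a topology on X.

Axiom (T1): ∅ ∈ τ? Yes; X ∈ τ? Yes.
Axiom (T2/T3): check pairwise unions and intersections of members of τ.
Counterexample for (T3): {λ, μ, ρ} ∩ {ν, ξ, ρ} = {ρ} ∉ τ. Therefore τ is NOT a topology.


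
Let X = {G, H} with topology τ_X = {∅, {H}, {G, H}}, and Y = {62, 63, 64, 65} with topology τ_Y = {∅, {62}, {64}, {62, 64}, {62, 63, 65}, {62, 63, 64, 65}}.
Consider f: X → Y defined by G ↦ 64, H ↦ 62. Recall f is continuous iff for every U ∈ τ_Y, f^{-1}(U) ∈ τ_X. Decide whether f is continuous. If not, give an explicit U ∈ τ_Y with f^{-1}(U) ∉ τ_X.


f is NOT continuous.

Compute f^{-1}(U) for each U ∈ τ_Y:
  U = ∅: f^{-1}(U) = ∅ ∈ τ_X ✓.
  U = {62}: f^{-1}(U) = {H} ∈ τ_X ✓.
  U = {64}: f^{-1}(U) = {G} ∉ τ_X ✗.
  U = {62, 64}: f^{-1}(U) = {G, H} ∈ τ_X ✓.
  U = {62, 63, 65}: f^{-1}(U) = {H} ∈ τ_X ✓.
  U = {62, 63, 64, 65}: f^{-1}(U) = {G, H} ∈ τ_X ✓.
Found U = {64} with f^{-1}(U) = {G} not in τ_X. Therefore f is NOT continuous.


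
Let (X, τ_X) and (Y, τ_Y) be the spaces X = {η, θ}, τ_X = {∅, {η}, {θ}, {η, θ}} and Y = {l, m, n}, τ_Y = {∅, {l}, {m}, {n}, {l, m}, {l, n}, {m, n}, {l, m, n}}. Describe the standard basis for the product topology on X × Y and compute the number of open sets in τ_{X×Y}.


Basis B = {∅ × ∅, {η} × {l}, {η} × {m}, {η} × {n}, {θ} × {l}, {θ} × {m}, {θ} × {n}, {η} × {l, m}, {η} × {l, n}, {η, θ} × {l}, {η} × {m, n}, {η, θ} × {m}, {η, θ} × {n}, {θ} × {l, m}, {θ} × {l, n}, {θ} × {m, n}, {η} × {l, m, n}, {θ} × {l, m, n}, {η, θ} × {l, m}, {η, θ} × {l, n}, {η, θ} × {m, n}, {η, θ} × {l, m, n}}; |τ_{X×Y}| = 64.

Enumerate products U × V with U ∈ τ_X, V ∈ τ_Y (deduplicated):
  ∅ × ∅ = {} (∅)
  {η} × {l} = {(η,l)}
  {η} × {m} = {(η,m)}
  {η} × {n} = {(η,n)}
  {θ} × {l} = {(θ,l)}
  {θ} × {m} = {(θ,m)}
  {θ} × {n} = {(θ,n)}
  {η} × {l, m} = {(η,l), (η,m)}
  {η} × {l, n} = {(η,l), (η,n)}
  {η, θ} × {l} = {(η,l), (θ,l)}
  {η} × {m, n} = {(η,m), (η,n)}
  {η, θ} × {m} = {(η,m), (θ,m)}
  {η, θ} × {n} = {(η,n), (θ,n)}
  {θ} × {l, m} = {(θ,l), (θ,m)}
  {θ} × {l, n} = {(θ,l), (θ,n)}
  {θ} × {m, n} = {(θ,m), (θ,n)}
  {η} × {l, m, n} = {(η,l), (η,m), (η,n)}
  {θ} × {l, m, n} = {(θ,l), (θ,m), (θ,n)}
  {η, θ} × {l, m} = {(η,l), (η,m), (θ,l), (θ,m)}
  {η, θ} × {l, n} = {(η,l), (η,n), (θ,l), (θ,n)}
  {η, θ} × {m, n} = {(η,m), (η,n), (θ,m), (θ,n)}
  {η, θ} × {l, m, n} = {(η,l), (η,m), (η,n), (θ,l), (θ,m), (θ,n)}
These 22 distinct sets form the basis B.
Close under arbitrary unions to get τ_{X×Y}; counting gives |τ_{X×Y}| = 64.


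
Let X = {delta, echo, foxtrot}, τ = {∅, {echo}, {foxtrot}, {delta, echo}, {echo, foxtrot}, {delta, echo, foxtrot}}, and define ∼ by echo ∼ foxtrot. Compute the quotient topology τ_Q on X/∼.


X/∼ = {[delta], [echo=foxtrot]}; |τ_Q| = 3.

Equivalence classes: [delta], [echo=foxtrot].
Quotient map π: X → X/∼ sends delta ↦ [delta], echo ↦ [echo=foxtrot], foxtrot ↦ [echo=foxtrot].
For each subset V ⊆ X/∼, compute π^{-1}(V) ⊆ X and check whether π^{-1}(V) ∈ τ. V is open in τ_Q iff π^{-1}(V) ∈ τ.
  V = {}: π^{-1}(V) = ∅ ∈ τ ✓.
  V = {[delta]}: π^{-1}(V) = {delta} ∉ τ ✗.
  V = {[echo=foxtrot]}: π^{-1}(V) = {echo, foxtrot} ∈ τ ✓.
  V = {[delta], [echo=foxtrot]}: π^{-1}(V) = {delta, echo, foxtrot} ∈ τ ✓.
Open sets in the quotient: τ_Q = {{}, {[echo=foxtrot]}, {[delta], [echo=foxtrot]}} (3 elements).


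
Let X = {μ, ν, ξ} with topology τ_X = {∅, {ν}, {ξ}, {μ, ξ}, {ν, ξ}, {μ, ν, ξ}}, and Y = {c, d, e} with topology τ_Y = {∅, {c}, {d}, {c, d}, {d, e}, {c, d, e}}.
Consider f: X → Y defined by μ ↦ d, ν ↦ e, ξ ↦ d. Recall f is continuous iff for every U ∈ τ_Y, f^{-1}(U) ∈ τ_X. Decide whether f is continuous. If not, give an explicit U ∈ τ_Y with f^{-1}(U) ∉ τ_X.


f IS continuous.

Compute f^{-1}(U) for each U ∈ τ_Y:
  U = ∅: f^{-1}(U) = ∅ ∈ τ_X ✓.
  U = {c}: f^{-1}(U) = ∅ ∈ τ_X ✓.
  U = {d}: f^{-1}(U) = {μ, ξ} ∈ τ_X ✓.
  U = {c, d}: f^{-1}(U) = {μ, ξ} ∈ τ_X ✓.
  U = {d, e}: f^{-1}(U) = {μ, ν, ξ} ∈ τ_X ✓.
  U = {c, d, e}: f^{-1}(U) = {μ, ν, ξ} ∈ τ_X ✓.
Every preimage lies in τ_X, so f IS continuous.


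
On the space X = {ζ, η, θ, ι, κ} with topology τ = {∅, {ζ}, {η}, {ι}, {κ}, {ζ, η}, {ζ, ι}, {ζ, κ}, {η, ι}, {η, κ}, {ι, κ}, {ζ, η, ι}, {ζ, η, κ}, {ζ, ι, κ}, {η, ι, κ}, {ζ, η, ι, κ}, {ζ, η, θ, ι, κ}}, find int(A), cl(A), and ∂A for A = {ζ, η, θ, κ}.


int(A) = {ζ, η, κ}, cl(A) = {ζ, η, θ, κ}, ∂A = {θ}.

Closed sets in (X, τ) are complements of opens:
  closed(X, τ) = {∅, {θ}, {ζ, θ}, {η, θ}, {θ, ι}, {θ, κ}, {ζ, η, θ}, {ζ, θ, ι}, {ζ, θ, κ}, {η, θ, ι}, {η, θ, κ}, {θ, ι, κ}, {ζ, η, θ, ι}, {ζ, η, θ, κ}, {ζ, θ, ι, κ}, {η, θ, ι, κ}, {ζ, η, θ, ι, κ}}.
int(A) = ⋃ {U ∈ τ : U ⊆ A}. Opens contained in A: ∅, {ζ}, {η}, {κ}, {ζ, η}, {ζ, κ}, {η, κ}, {ζ, η, κ}.
Taking the union of these: int(A) = {ζ, η, κ}.
cl(A) = ⋂ {C closed : A ⊆ C}. Closed sets containing A: {ζ, η, θ, κ}, {ζ, η, θ, ι, κ}.
Intersecting these: cl(A) = {ζ, η, θ, κ}.
∂A = cl(A) ∖ int(A) = {ζ, η, θ, κ} ∖ {ζ, η, κ} = {θ}.


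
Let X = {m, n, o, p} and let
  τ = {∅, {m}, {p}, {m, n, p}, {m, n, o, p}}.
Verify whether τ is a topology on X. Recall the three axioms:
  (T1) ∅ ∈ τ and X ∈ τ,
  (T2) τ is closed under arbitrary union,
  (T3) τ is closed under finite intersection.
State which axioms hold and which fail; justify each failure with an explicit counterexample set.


τ is NOT a topology on X.

Axiom (T1): ∅ ∈ τ? Yes; X ∈ τ? Yes.
Axiom (T2/T3): check pairwise unions and intersections of members of τ.
Counterexample for (T2): {m} ∪ {p} = {m, p} ∉ τ. Therefore τ is NOT a topology.


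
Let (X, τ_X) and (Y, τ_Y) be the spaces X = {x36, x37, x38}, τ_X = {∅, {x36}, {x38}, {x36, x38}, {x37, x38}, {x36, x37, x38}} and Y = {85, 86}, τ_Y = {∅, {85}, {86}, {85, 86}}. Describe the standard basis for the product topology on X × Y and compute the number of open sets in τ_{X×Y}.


Basis B = {∅ × ∅, {x36} × {85}, {x36} × {86}, {x38} × {85}, {x38} × {86}, {x36} × {85, 86}, {x36, x38} × {85}, {x36, x38} × {86}, {x37, x38} × {85}, {x37, x38} × {86}, {x38} × {85, 86}, {x36, x37, x38} × {85}, {x36, x37, x38} × {86}, {x36, x38} × {85, 86}, {x37, x38} × {85, 86}, {x36, x37, x38} × {85, 86}}; |τ_{X×Y}| = 36.

Enumerate products U × V with U ∈ τ_X, V ∈ τ_Y (deduplicated):
  ∅ × ∅ = {} (∅)
  {x36} × {85} = {(x36,85)}
  {x36} × {86} = {(x36,86)}
  {x38} × {85} = {(x38,85)}
  {x38} × {86} = {(x38,86)}
  {x36} × {85, 86} = {(x36,85), (x36,86)}
  {x36, x38} × {85} = {(x36,85), (x38,85)}
  {x36, x38} × {86} = {(x36,86), (x38,86)}
  {x37, x38} × {85} = {(x37,85), (x38,85)}
  {x37, x38} × {86} = {(x37,86), (x38,86)}
  {x38} × {85, 86} = {(x38,85), (x38,86)}
  {x36, x37, x38} × {85} = {(x36,85), (x37,85), (x38,85)}
  {x36, x37, x38} × {86} = {(x36,86), (x37,86), (x38,86)}
  {x36, x38} × {85, 86} = {(x36,85), (x36,86), (x38,85), (x38,86)}
  {x37, x38} × {85, 86} = {(x37,85), (x37,86), (x38,85), (x38,86)}
  {x36, x37, x38} × {85, 86} = {(x36,85), (x36,86), (x37,85), (x37,86), (x38,85), (x38,86)}
These 16 distinct sets form the basis B.
Close under arbitrary unions to get τ_{X×Y}; counting gives |τ_{X×Y}| = 36.


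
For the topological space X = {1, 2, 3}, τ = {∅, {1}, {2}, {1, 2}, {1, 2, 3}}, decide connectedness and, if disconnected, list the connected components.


(X, τ) is connected.

Find clopen sets (U ∈ τ with X ∖ U ∈ τ):
  U = ∅, X ∖ U = {1, 2, 3} — both open, so U is clopen.
  U = {1, 2, 3}, X ∖ U = ∅ — both open, so U is clopen.
Only trivial clopens (∅ and X) exist, so (X, τ) is connected.
Compute connected components by grouping points that agree on all clopens:
  component: {1, 2, 3}


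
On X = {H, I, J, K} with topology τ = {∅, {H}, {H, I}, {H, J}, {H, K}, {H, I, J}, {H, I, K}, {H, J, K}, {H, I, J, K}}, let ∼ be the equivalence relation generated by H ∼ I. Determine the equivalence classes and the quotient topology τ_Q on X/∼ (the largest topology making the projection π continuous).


X/∼ = {[H=I], [J], [K]}; |τ_Q| = 5.

Equivalence classes: [H=I], [J], [K].
Quotient map π: X → X/∼ sends H ↦ [H=I], I ↦ [H=I], J ↦ [J], K ↦ [K].
For each subset V ⊆ X/∼, compute π^{-1}(V) ⊆ X and check whether π^{-1}(V) ∈ τ. V is open in τ_Q iff π^{-1}(V) ∈ τ.
  V = {}: π^{-1}(V) = ∅ ∈ τ ✓.
  V = {[H=I]}: π^{-1}(V) = {H, I} ∈ τ ✓.
  V = {[J]}: π^{-1}(V) = {J} ∉ τ ✗.
  V = {[H=I], [J]}: π^{-1}(V) = {H, I, J} ∈ τ ✓.
  V = {[K]}: π^{-1}(V) = {K} ∉ τ ✗.
  V = {[H=I], [K]}: π^{-1}(V) = {H, I, K} ∈ τ ✓.
  V = {[J], [K]}: π^{-1}(V) = {J, K} ∉ τ ✗.
  V = {[H=I], [J], [K]}: π^{-1}(V) = {H, I, J, K} ∈ τ ✓.
Open sets in the quotient: τ_Q = {{}, {[H=I]}, {[H=I], [J]}, {[H=I], [K]}, {[H=I], [J], [K]}} (5 elements).


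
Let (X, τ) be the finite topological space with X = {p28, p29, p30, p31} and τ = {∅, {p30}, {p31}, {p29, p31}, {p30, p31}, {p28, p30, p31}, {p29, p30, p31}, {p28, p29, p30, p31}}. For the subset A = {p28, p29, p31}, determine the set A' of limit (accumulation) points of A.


A' = {p28, p29}

For each x ∈ X, list the open sets U ∈ τ with x ∈ U, then check whether U ∩ (A ∖ {x}) ≠ ∅ for every such U.
  x = p28: opens ∋ x are {p28, p30, p31}, {p28, p29, p30, p31}; each meets A ∖ {p28}, so x IS a limit point.
  x = p29: opens ∋ x are {p29, p31}, {p29, p30, p31}, {p28, p29, p30, p31}; each meets A ∖ {p29}, so x IS a limit point.
  x = p30: open {p30} ∋ x has {p30} ∩ (A ∖ {p30}) = ∅, so x is NOT a limit point.
  x = p31: open {p31} ∋ x has {p31} ∩ (A ∖ {p31}) = ∅, so x is NOT a limit point.
Collecting: A' = {p28, p29}.


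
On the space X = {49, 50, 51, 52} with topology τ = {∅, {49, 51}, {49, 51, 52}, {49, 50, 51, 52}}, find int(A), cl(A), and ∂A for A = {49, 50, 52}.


int(A) = ∅, cl(A) = {49, 50, 51, 52}, ∂A = {49, 50, 51, 52}.

Closed sets in (X, τ) are complements of opens:
  closed(X, τ) = {∅, {50}, {50, 52}, {49, 50, 51, 52}}.
int(A) = ⋃ {U ∈ τ : U ⊆ A}. Opens contained in A: ∅.
Taking the union of these: int(A) = ∅.
cl(A) = ⋂ {C closed : A ⊆ C}. Closed sets containing A: {49, 50, 51, 52}.
Intersecting these: cl(A) = {49, 50, 51, 52}.
∂A = cl(A) ∖ int(A) = {49, 50, 51, 52} ∖ ∅ = {49, 50, 51, 52}.


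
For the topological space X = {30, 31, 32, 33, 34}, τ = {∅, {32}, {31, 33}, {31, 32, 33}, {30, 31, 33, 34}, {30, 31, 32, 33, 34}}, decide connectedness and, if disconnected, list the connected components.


(X, τ) is disconnected; components = [{32}, {30, 31, 33, 34}].

Find clopen sets (U ∈ τ with X ∖ U ∈ τ):
  U = ∅, X ∖ U = {30, 31, 32, 33, 34} — both open, so U is clopen.
  U = {32}, X ∖ U = {30, 31, 33, 34} — both open, so U is clopen.
  U = {30, 31, 33, 34}, X ∖ U = {32} — both open, so U is clopen.
  U = {30, 31, 32, 33, 34}, X ∖ U = ∅ — both open, so U is clopen.
Nontrivial clopen(s) exist: e.g. {32}. So (X, τ) is disconnected.
Compute connected components by grouping points that agree on all clopens:
  component: {32}
  component: {30, 31, 33, 34}


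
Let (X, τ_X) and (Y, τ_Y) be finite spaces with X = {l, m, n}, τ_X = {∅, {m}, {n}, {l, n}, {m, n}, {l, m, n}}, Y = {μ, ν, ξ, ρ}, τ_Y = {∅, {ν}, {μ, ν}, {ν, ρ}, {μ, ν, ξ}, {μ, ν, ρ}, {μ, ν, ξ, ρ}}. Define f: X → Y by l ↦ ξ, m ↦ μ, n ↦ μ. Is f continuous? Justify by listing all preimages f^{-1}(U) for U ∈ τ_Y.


f IS continuous.

Compute f^{-1}(U) for each U ∈ τ_Y:
  U = ∅: f^{-1}(U) = ∅ ∈ τ_X ✓.
  U = {ν}: f^{-1}(U) = ∅ ∈ τ_X ✓.
  U = {μ, ν}: f^{-1}(U) = {m, n} ∈ τ_X ✓.
  U = {ν, ρ}: f^{-1}(U) = ∅ ∈ τ_X ✓.
  U = {μ, ν, ξ}: f^{-1}(U) = {l, m, n} ∈ τ_X ✓.
  U = {μ, ν, ρ}: f^{-1}(U) = {m, n} ∈ τ_X ✓.
  U = {μ, ν, ξ, ρ}: f^{-1}(U) = {l, m, n} ∈ τ_X ✓.
Every preimage lies in τ_X, so f IS continuous.


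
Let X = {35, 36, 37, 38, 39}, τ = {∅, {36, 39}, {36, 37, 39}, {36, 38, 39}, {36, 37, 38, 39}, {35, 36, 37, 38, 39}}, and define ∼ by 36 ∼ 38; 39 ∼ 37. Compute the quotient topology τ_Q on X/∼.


X/∼ = {[35], [36=38], [37=39]}; |τ_Q| = 3.

Equivalence classes: [35], [36=38], [37=39].
Quotient map π: X → X/∼ sends 35 ↦ [35], 36 ↦ [36=38], 37 ↦ [37=39], 38 ↦ [36=38], 39 ↦ [37=39].
For each subset V ⊆ X/∼, compute π^{-1}(V) ⊆ X and check whether π^{-1}(V) ∈ τ. V is open in τ_Q iff π^{-1}(V) ∈ τ.
  V = {}: π^{-1}(V) = ∅ ∈ τ ✓.
  V = {[35]}: π^{-1}(V) = {35} ∉ τ ✗.
  V = {[36=38]}: π^{-1}(V) = {36, 38} ∉ τ ✗.
  V = {[35], [36=38]}: π^{-1}(V) = {35, 36, 38} ∉ τ ✗.
  V = {[37=39]}: π^{-1}(V) = {37, 39} ∉ τ ✗.
  V = {[35], [37=39]}: π^{-1}(V) = {35, 37, 39} ∉ τ ✗.
  V = {[36=38], [37=39]}: π^{-1}(V) = {36, 37, 38, 39} ∈ τ ✓.
  V = {[35], [36=38], [37=39]}: π^{-1}(V) = {35, 36, 37, 38, 39} ∈ τ ✓.
Open sets in the quotient: τ_Q = {{}, {[36=38], [37=39]}, {[35], [36=38], [37=39]}} (3 elements).


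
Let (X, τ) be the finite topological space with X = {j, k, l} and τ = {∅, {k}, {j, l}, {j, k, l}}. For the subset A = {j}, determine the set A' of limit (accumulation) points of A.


A' = {l}

For each x ∈ X, list the open sets U ∈ τ with x ∈ U, then check whether U ∩ (A ∖ {x}) ≠ ∅ for every such U.
  x = j: open {j, l} ∋ x has {j, l} ∩ (A ∖ {j}) = ∅, so x is NOT a limit point.
  x = k: open {k} ∋ x has {k} ∩ (A ∖ {k}) = ∅, so x is NOT a limit point.
  x = l: opens ∋ x are {j, l}, {j, k, l}; each meets A ∖ {l}, so x IS a limit point.
Collecting: A' = {l}.


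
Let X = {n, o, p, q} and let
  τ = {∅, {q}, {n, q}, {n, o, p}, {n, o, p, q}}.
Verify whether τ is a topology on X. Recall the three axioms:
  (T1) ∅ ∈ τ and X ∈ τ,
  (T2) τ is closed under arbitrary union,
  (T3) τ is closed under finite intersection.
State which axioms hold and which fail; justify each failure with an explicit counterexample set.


τ is NOT a topology on X.

Axiom (T1): ∅ ∈ τ? Yes; X ∈ τ? Yes.
Axiom (T2/T3): check pairwise unions and intersections of members of τ.
Counterexample for (T3): {n, q} ∩ {n, o, p} = {n} ∉ τ. Therefore τ is NOT a topology.


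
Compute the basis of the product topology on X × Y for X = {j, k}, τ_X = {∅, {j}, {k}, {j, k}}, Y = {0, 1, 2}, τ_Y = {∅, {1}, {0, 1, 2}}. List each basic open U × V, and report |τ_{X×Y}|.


Basis B = {∅ × ∅, {j} × {1}, {k} × {1}, {j, k} × {1}, {j} × {0, 1, 2}, {k} × {0, 1, 2}, {j, k} × {0, 1, 2}}; |τ_{X×Y}| = 9.

Enumerate products U × V with U ∈ τ_X, V ∈ τ_Y (deduplicated):
  ∅ × ∅ = {} (∅)
  {j} × {1} = {(j,1)}
  {k} × {1} = {(k,1)}
  {j, k} × {1} = {(j,1), (k,1)}
  {j} × {0, 1, 2} = {(j,0), (j,1), (j,2)}
  {k} × {0, 1, 2} = {(k,0), (k,1), (k,2)}
  {j, k} × {0, 1, 2} = {(j,0), (j,1), (j,2), (k,0), (k,1), (k,2)}
These 7 distinct sets form the basis B.
Close under arbitrary unions to get τ_{X×Y}; counting gives |τ_{X×Y}| = 9.


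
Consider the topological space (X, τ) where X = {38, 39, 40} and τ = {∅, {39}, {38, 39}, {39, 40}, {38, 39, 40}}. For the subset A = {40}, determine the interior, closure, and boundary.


int(A) = ∅, cl(A) = {40}, ∂A = {40}.

Closed sets in (X, τ) are complements of opens:
  closed(X, τ) = {∅, {38}, {40}, {38, 40}, {38, 39, 40}}.
int(A) = ⋃ {U ∈ τ : U ⊆ A}. Opens contained in A: ∅.
Taking the union of these: int(A) = ∅.
cl(A) = ⋂ {C closed : A ⊆ C}. Closed sets containing A: {40}, {38, 40}, {38, 39, 40}.
Intersecting these: cl(A) = {40}.
∂A = cl(A) ∖ int(A) = {40} ∖ ∅ = {40}.


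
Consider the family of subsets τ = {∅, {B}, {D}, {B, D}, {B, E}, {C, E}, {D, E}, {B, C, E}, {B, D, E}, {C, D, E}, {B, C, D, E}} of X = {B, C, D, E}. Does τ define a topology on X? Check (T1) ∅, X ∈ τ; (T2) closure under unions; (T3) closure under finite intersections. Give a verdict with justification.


τ is NOT a topology on X.

Axiom (T1): ∅ ∈ τ? Yes; X ∈ τ? Yes.
Axiom (T2/T3): check pairwise unions and intersections of members of τ.
Counterexample for (T3): {B, E} ∩ {C, E} = {E} ∉ τ. Therefore τ is NOT a topology.


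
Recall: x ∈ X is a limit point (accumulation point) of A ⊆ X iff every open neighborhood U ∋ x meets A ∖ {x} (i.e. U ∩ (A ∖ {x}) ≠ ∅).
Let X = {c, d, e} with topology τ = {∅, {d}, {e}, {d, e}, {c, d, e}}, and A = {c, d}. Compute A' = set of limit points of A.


A' = {c}

For each x ∈ X, list the open sets U ∈ τ with x ∈ U, then check whether U ∩ (A ∖ {x}) ≠ ∅ for every such U.
  x = c: opens ∋ x are {c, d, e}; each meets A ∖ {c}, so x IS a limit point.
  x = d: open {d} ∋ x has {d} ∩ (A ∖ {d}) = ∅, so x is NOT a limit point.
  x = e: open {e} ∋ x has {e} ∩ (A ∖ {e}) = ∅, so x is NOT a limit point.
Collecting: A' = {c}.


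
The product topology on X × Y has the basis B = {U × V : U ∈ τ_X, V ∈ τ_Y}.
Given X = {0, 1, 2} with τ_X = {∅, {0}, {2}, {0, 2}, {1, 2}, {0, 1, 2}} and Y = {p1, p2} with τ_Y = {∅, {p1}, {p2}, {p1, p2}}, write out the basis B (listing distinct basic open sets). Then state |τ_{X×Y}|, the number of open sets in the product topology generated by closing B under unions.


Basis B = {∅ × ∅, {0} × {p1}, {0} × {p2}, {2} × {p1}, {2} × {p2}, {0} × {p1, p2}, {0, 2} × {p1}, {0, 2} × {p2}, {1, 2} × {p1}, {1, 2} × {p2}, {2} × {p1, p2}, {0, 1, 2} × {p1}, {0, 1, 2} × {p2}, {0, 2} × {p1, p2}, {1, 2} × {p1, p2}, {0, 1, 2} × {p1, p2}}; |τ_{X×Y}| = 36.

Enumerate products U × V with U ∈ τ_X, V ∈ τ_Y (deduplicated):
  ∅ × ∅ = {} (∅)
  {0} × {p1} = {(0,p1)}
  {0} × {p2} = {(0,p2)}
  {2} × {p1} = {(2,p1)}
  {2} × {p2} = {(2,p2)}
  {0} × {p1, p2} = {(0,p1), (0,p2)}
  {0, 2} × {p1} = {(0,p1), (2,p1)}
  {0, 2} × {p2} = {(0,p2), (2,p2)}
  {1, 2} × {p1} = {(1,p1), (2,p1)}
  {1, 2} × {p2} = {(1,p2), (2,p2)}
  {2} × {p1, p2} = {(2,p1), (2,p2)}
  {0, 1, 2} × {p1} = {(0,p1), (1,p1), (2,p1)}
  {0, 1, 2} × {p2} = {(0,p2), (1,p2), (2,p2)}
  {0, 2} × {p1, p2} = {(0,p1), (0,p2), (2,p1), (2,p2)}
  {1, 2} × {p1, p2} = {(1,p1), (1,p2), (2,p1), (2,p2)}
  {0, 1, 2} × {p1, p2} = {(0,p1), (0,p2), (1,p1), (1,p2), (2,p1), (2,p2)}
These 16 distinct sets form the basis B.
Close under arbitrary unions to get τ_{X×Y}; counting gives |τ_{X×Y}| = 36.


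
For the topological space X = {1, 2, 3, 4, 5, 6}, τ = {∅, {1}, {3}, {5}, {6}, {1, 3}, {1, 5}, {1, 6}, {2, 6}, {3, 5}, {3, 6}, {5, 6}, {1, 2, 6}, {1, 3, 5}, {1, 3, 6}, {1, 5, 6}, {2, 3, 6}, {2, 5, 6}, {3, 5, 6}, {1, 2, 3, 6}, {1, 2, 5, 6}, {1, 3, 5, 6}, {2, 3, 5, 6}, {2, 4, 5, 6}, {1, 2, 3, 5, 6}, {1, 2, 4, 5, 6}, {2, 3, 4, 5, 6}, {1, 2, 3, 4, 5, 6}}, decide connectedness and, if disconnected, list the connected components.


(X, τ) is disconnected; components = [{1}, {3}, {2, 4, 5, 6}].

Find clopen sets (U ∈ τ with X ∖ U ∈ τ):
  U = ∅, X ∖ U = {1, 2, 3, 4, 5, 6} — both open, so U is clopen.
  U = {1}, X ∖ U = {2, 3, 4, 5, 6} — both open, so U is clopen.
  U = {3}, X ∖ U = {1, 2, 4, 5, 6} — both open, so U is clopen.
  U = {1, 3}, X ∖ U = {2, 4, 5, 6} — both open, so U is clopen.
  U = {2, 4, 5, 6}, X ∖ U = {1, 3} — both open, so U is clopen.
  U = {1, 2, 4, 5, 6}, X ∖ U = {3} — both open, so U is clopen.
  U = {2, 3, 4, 5, 6}, X ∖ U = {1} — both open, so U is clopen.
  U = {1, 2, 3, 4, 5, 6}, X ∖ U = ∅ — both open, so U is clopen.
Nontrivial clopen(s) exist: e.g. {1}. So (X, τ) is disconnected.
Compute connected components by grouping points that agree on all clopens:
  component: {1}
  component: {3}
  component: {2, 4, 5, 6}


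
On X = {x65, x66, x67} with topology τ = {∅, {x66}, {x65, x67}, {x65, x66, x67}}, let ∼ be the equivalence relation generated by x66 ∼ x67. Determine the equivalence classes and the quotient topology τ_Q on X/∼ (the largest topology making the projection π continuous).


X/∼ = {[x65], [x66=x67]}; |τ_Q| = 2.

Equivalence classes: [x65], [x66=x67].
Quotient map π: X → X/∼ sends x65 ↦ [x65], x66 ↦ [x66=x67], x67 ↦ [x66=x67].
For each subset V ⊆ X/∼, compute π^{-1}(V) ⊆ X and check whether π^{-1}(V) ∈ τ. V is open in τ_Q iff π^{-1}(V) ∈ τ.
  V = {}: π^{-1}(V) = ∅ ∈ τ ✓.
  V = {[x65]}: π^{-1}(V) = {x65} ∉ τ ✗.
  V = {[x66=x67]}: π^{-1}(V) = {x66, x67} ∉ τ ✗.
  V = {[x65], [x66=x67]}: π^{-1}(V) = {x65, x66, x67} ∈ τ ✓.
Open sets in the quotient: τ_Q = {{}, {[x65], [x66=x67]}} (2 elements).


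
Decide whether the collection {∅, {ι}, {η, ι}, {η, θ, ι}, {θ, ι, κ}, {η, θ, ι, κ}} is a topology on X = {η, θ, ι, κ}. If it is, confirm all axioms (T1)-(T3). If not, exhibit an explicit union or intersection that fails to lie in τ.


τ is NOT a topology on X.

Axiom (T1): ∅ ∈ τ? Yes; X ∈ τ? Yes.
Axiom (T2/T3): check pairwise unions and intersections of members of τ.
Counterexample for (T3): {η, θ, ι} ∩ {θ, ι, κ} = {θ, ι} ∉ τ. Therefore τ is NOT a topology.


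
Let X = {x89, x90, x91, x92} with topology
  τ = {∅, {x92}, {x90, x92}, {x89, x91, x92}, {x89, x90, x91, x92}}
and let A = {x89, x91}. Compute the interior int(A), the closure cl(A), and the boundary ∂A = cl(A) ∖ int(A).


int(A) = ∅, cl(A) = {x89, x91}, ∂A = {x89, x91}.

Closed sets in (X, τ) are complements of opens:
  closed(X, τ) = {∅, {x90}, {x89, x91}, {x89, x90, x91}, {x89, x90, x91, x92}}.
int(A) = ⋃ {U ∈ τ : U ⊆ A}. Opens contained in A: ∅.
Taking the union of these: int(A) = ∅.
cl(A) = ⋂ {C closed : A ⊆ C}. Closed sets containing A: {x89, x91}, {x89, x90, x91}, {x89, x90, x91, x92}.
Intersecting these: cl(A) = {x89, x91}.
∂A = cl(A) ∖ int(A) = {x89, x91} ∖ ∅ = {x89, x91}.


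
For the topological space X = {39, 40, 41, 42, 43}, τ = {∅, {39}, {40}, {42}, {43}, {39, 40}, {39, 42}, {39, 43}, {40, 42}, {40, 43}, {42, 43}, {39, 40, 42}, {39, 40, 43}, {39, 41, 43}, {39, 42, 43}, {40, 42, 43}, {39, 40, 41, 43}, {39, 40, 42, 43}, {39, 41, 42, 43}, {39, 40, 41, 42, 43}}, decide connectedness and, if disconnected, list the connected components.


(X, τ) is disconnected; components = [{40}, {42}, {39, 41, 43}].

Find clopen sets (U ∈ τ with X ∖ U ∈ τ):
  U = ∅, X ∖ U = {39, 40, 41, 42, 43} — both open, so U is clopen.
  U = {40}, X ∖ U = {39, 41, 42, 43} — both open, so U is clopen.
  U = {42}, X ∖ U = {39, 40, 41, 43} — both open, so U is clopen.
  U = {40, 42}, X ∖ U = {39, 41, 43} — both open, so U is clopen.
  U = {39, 41, 43}, X ∖ U = {40, 42} — both open, so U is clopen.
  U = {39, 40, 41, 43}, X ∖ U = {42} — both open, so U is clopen.
  U = {39, 41, 42, 43}, X ∖ U = {40} — both open, so U is clopen.
  U = {39, 40, 41, 42, 43}, X ∖ U = ∅ — both open, so U is clopen.
Nontrivial clopen(s) exist: e.g. {40}. So (X, τ) is disconnected.
Compute connected components by grouping points that agree on all clopens:
  component: {40}
  component: {42}
  component: {39, 41, 43}


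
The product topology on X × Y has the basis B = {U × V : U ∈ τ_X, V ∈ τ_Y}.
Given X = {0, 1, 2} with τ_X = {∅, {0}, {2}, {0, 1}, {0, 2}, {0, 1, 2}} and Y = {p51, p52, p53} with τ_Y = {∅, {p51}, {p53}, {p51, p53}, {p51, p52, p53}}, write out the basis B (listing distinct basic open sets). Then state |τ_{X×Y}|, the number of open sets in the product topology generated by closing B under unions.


Basis B = {∅ × ∅, {0} × {p51}, {0} × {p53}, {2} × {p51}, {2} × {p53}, {0} × {p51, p53}, {0, 1} × {p51}, {0, 2} × {p51}, {0, 1} × {p53}, {0, 2} × {p53}, {2} × {p51, p53}, {0} × {p51, p52, p53}, {0, 1, 2} × {p51}, {0, 1, 2} × {p53}, {2} × {p51, p52, p53}, {0, 1} × {p51, p53}, {0, 2} × {p51, p53}, {0, 1} × {p51, p52, p53}, {0, 2} × {p51, p52, p53}, {0, 1, 2} × {p51, p53}, {0, 1, 2} × {p51, p52, p53}}; |τ_{X×Y}| = 70.

Enumerate products U × V with U ∈ τ_X, V ∈ τ_Y (deduplicated):
  ∅ × ∅ = {} (∅)
  {0} × {p51} = {(0,p51)}
  {0} × {p53} = {(0,p53)}
  {2} × {p51} = {(2,p51)}
  {2} × {p53} = {(2,p53)}
  {0} × {p51, p53} = {(0,p51), (0,p53)}
  {0, 1} × {p51} = {(0,p51), (1,p51)}
  {0, 2} × {p51} = {(0,p51), (2,p51)}
  {0, 1} × {p53} = {(0,p53), (1,p53)}
  {0, 2} × {p53} = {(0,p53), (2,p53)}
  {2} × {p51, p53} = {(2,p51), (2,p53)}
  {0} × {p51, p52, p53} = {(0,p51), (0,p52), (0,p53)}
  {0, 1, 2} × {p51} = {(0,p51), (1,p51), (2,p51)}
  {0, 1, 2} × {p53} = {(0,p53), (1,p53), (2,p53)}
  {2} × {p51, p52, p53} = {(2,p51), (2,p52), (2,p53)}
  {0, 1} × {p51, p53} = {(0,p51), (0,p53), (1,p51), (1,p53)}
  {0, 2} × {p51, p53} = {(0,p51), (0,p53), (2,p51), (2,p53)}
  {0, 1} × {p51, p52, p53} = {(0,p51), (0,p52), (0,p53), (1,p51), (1,p52), (1,p53)}
  {0, 2} × {p51, p52, p53} = {(0,p51), (0,p52), (0,p53), (2,p51), (2,p52), (2,p53)}
  {0, 1, 2} × {p51, p53} = {(0,p51), (0,p53), (1,p51), (1,p53), (2,p51), (2,p53)}
  {0, 1, 2} × {p51, p52, p53} = {(0,p51), (0,p52), (0,p53), (1,p51), (1,p52), (1,p53), (2,p51), (2,p52), (2,p53)}
These 21 distinct sets form the basis B.
Close under arbitrary unions to get τ_{X×Y}; counting gives |τ_{X×Y}| = 70.


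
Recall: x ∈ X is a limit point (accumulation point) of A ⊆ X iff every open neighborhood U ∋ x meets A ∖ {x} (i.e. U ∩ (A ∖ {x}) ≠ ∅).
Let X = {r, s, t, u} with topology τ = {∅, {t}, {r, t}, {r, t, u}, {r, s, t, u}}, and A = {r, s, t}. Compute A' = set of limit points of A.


A' = {r, s, u}

For each x ∈ X, list the open sets U ∈ τ with x ∈ U, then check whether U ∩ (A ∖ {x}) ≠ ∅ for every such U.
  x = r: opens ∋ x are {r, t}, {r, t, u}, {r, s, t, u}; each meets A ∖ {r}, so x IS a limit point.
  x = s: opens ∋ x are {r, s, t, u}; each meets A ∖ {s}, so x IS a limit point.
  x = t: open {t} ∋ x has {t} ∩ (A ∖ {t}) = ∅, so x is NOT a limit point.
  x = u: opens ∋ x are {r, t, u}, {r, s, t, u}; each meets A ∖ {u}, so x IS a limit point.
Collecting: A' = {r, s, u}.


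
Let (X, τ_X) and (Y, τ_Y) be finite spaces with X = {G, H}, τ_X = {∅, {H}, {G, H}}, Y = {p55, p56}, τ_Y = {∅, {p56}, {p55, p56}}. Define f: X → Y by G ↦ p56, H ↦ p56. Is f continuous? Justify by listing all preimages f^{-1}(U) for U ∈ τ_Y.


f IS continuous.

Compute f^{-1}(U) for each U ∈ τ_Y:
  U = ∅: f^{-1}(U) = ∅ ∈ τ_X ✓.
  U = {p56}: f^{-1}(U) = {G, H} ∈ τ_X ✓.
  U = {p55, p56}: f^{-1}(U) = {G, H} ∈ τ_X ✓.
Every preimage lies in τ_X, so f IS continuous.


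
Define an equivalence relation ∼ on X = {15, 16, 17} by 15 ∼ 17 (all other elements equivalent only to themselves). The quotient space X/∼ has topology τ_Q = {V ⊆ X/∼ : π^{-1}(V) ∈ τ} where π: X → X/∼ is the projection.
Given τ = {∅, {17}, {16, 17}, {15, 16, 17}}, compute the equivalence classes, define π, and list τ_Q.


X/∼ = {[15=17], [16]}; |τ_Q| = 2.

Equivalence classes: [15=17], [16].
Quotient map π: X → X/∼ sends 15 ↦ [15=17], 16 ↦ [16], 17 ↦ [15=17].
For each subset V ⊆ X/∼, compute π^{-1}(V) ⊆ X and check whether π^{-1}(V) ∈ τ. V is open in τ_Q iff π^{-1}(V) ∈ τ.
  V = {}: π^{-1}(V) = ∅ ∈ τ ✓.
  V = {[15=17]}: π^{-1}(V) = {15, 17} ∉ τ ✗.
  V = {[16]}: π^{-1}(V) = {16} ∉ τ ✗.
  V = {[15=17], [16]}: π^{-1}(V) = {15, 16, 17} ∈ τ ✓.
Open sets in the quotient: τ_Q = {{}, {[15=17], [16]}} (2 elements).


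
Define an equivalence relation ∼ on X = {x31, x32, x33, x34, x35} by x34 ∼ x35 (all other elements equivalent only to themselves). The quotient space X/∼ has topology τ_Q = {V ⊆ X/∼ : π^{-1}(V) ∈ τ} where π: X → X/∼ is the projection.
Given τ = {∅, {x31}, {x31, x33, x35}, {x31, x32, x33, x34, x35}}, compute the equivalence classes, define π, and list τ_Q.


X/∼ = {[x31], [x32], [x33], [x34=x35]}; |τ_Q| = 3.

Equivalence classes: [x31], [x32], [x33], [x34=x35].
Quotient map π: X → X/∼ sends x31 ↦ [x31], x32 ↦ [x32], x33 ↦ [x33], x34 ↦ [x34=x35], x35 ↦ [x34=x35].
For each subset V ⊆ X/∼, compute π^{-1}(V) ⊆ X and check whether π^{-1}(V) ∈ τ. V is open in τ_Q iff π^{-1}(V) ∈ τ.
  V = {}: π^{-1}(V) = ∅ ∈ τ ✓.
  V = {[x31]}: π^{-1}(V) = {x31} ∈ τ ✓.
  V = {[x32]}: π^{-1}(V) = {x32} ∉ τ ✗.
  V = {[x31], [x32]}: π^{-1}(V) = {x31, x32} ∉ τ ✗.
  V = {[x33]}: π^{-1}(V) = {x33} ∉ τ ✗.
  V = {[x31], [x33]}: π^{-1}(V) = {x31, x33} ∉ τ ✗.
  V = {[x32], [x33]}: π^{-1}(V) = {x32, x33} ∉ τ ✗.
  V = {[x31], [x32], [x33]}: π^{-1}(V) = {x31, x32, x33} ∉ τ ✗.
  V = {[x34=x35]}: π^{-1}(V) = {x34, x35} ∉ τ ✗.
  V = {[x31], [x34=x35]}: π^{-1}(V) = {x31, x34, x35} ∉ τ ✗.
  V = {[x32], [x34=x35]}: π^{-1}(V) = {x32, x34, x35} ∉ τ ✗.
  V = {[x31], [x32], [x34=x35]}: π^{-1}(V) = {x31, x32, x34, x35} ∉ τ ✗.
  V = {[x33], [x34=x35]}: π^{-1}(V) = {x33, x34, x35} ∉ τ ✗.
  V = {[x31], [x33], [x34=x35]}: π^{-1}(V) = {x31, x33, x34, x35} ∉ τ ✗.
  V = {[x32], [x33], [x34=x35]}: π^{-1}(V) = {x32, x33, x34, x35} ∉ τ ✗.
  V = {[x31], [x32], [x33], [x34=x35]}: π^{-1}(V) = {x31, x32, x33, x34, x35} ∈ τ ✓.
Open sets in the quotient: τ_Q = {{}, {[x31]}, {[x31], [x32], [x33], [x34=x35]}} (3 elements).


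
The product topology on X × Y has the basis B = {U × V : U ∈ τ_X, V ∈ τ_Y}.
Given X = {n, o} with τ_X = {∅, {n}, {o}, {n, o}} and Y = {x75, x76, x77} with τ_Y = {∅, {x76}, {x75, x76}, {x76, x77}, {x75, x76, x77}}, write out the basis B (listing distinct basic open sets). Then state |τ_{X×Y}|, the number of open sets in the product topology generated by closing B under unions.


Basis B = {∅ × ∅, {n} × {x76}, {o} × {x76}, {n} × {x75, x76}, {n} × {x76, x77}, {n, o} × {x76}, {o} × {x75, x76}, {o} × {x76, x77}, {n} × {x75, x76, x77}, {o} × {x75, x76, x77}, {n, o} × {x75, x76}, {n, o} × {x76, x77}, {n, o} × {x75, x76, x77}}; |τ_{X×Y}| = 25.

Enumerate products U × V with U ∈ τ_X, V ∈ τ_Y (deduplicated):
  ∅ × ∅ = {} (∅)
  {n} × {x76} = {(n,x76)}
  {o} × {x76} = {(o,x76)}
  {n} × {x75, x76} = {(n,x75), (n,x76)}
  {n} × {x76, x77} = {(n,x76), (n,x77)}
  {n, o} × {x76} = {(n,x76), (o,x76)}
  {o} × {x75, x76} = {(o,x75), (o,x76)}
  {o} × {x76, x77} = {(o,x76), (o,x77)}
  {n} × {x75, x76, x77} = {(n,x75), (n,x76), (n,x77)}
  {o} × {x75, x76, x77} = {(o,x75), (o,x76), (o,x77)}
  {n, o} × {x75, x76} = {(n,x75), (n,x76), (o,x75), (o,x76)}
  {n, o} × {x76, x77} = {(n,x76), (n,x77), (o,x76), (o,x77)}
  {n, o} × {x75, x76, x77} = {(n,x75), (n,x76), (n,x77), (o,x75), (o,x76), (o,x77)}
These 13 distinct sets form the basis B.
Close under arbitrary unions to get τ_{X×Y}; counting gives |τ_{X×Y}| = 25.


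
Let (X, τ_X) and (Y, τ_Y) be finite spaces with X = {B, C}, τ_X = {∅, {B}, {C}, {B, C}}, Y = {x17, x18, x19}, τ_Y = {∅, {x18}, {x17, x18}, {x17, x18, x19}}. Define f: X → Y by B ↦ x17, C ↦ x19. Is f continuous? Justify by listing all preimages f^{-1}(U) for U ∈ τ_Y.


f IS continuous.

Compute f^{-1}(U) for each U ∈ τ_Y:
  U = ∅: f^{-1}(U) = ∅ ∈ τ_X ✓.
  U = {x18}: f^{-1}(U) = ∅ ∈ τ_X ✓.
  U = {x17, x18}: f^{-1}(U) = {B} ∈ τ_X ✓.
  U = {x17, x18, x19}: f^{-1}(U) = {B, C} ∈ τ_X ✓.
Every preimage lies in τ_X, so f IS continuous.


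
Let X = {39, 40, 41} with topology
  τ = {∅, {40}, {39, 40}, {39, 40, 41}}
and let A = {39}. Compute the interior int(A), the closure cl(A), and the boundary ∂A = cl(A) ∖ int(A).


int(A) = ∅, cl(A) = {39, 41}, ∂A = {39, 41}.

Closed sets in (X, τ) are complements of opens:
  closed(X, τ) = {∅, {41}, {39, 41}, {39, 40, 41}}.
int(A) = ⋃ {U ∈ τ : U ⊆ A}. Opens contained in A: ∅.
Taking the union of these: int(A) = ∅.
cl(A) = ⋂ {C closed : A ⊆ C}. Closed sets containing A: {39, 41}, {39, 40, 41}.
Intersecting these: cl(A) = {39, 41}.
∂A = cl(A) ∖ int(A) = {39, 41} ∖ ∅ = {39, 41}.


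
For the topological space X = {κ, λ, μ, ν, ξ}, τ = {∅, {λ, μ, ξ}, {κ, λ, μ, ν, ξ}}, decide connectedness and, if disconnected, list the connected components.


(X, τ) is connected.

Find clopen sets (U ∈ τ with X ∖ U ∈ τ):
  U = ∅, X ∖ U = {κ, λ, μ, ν, ξ} — both open, so U is clopen.
  U = {κ, λ, μ, ν, ξ}, X ∖ U = ∅ — both open, so U is clopen.
Only trivial clopens (∅ and X) exist, so (X, τ) is connected.
Compute connected components by grouping points that agree on all clopens:
  component: {κ, λ, μ, ν, ξ}
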